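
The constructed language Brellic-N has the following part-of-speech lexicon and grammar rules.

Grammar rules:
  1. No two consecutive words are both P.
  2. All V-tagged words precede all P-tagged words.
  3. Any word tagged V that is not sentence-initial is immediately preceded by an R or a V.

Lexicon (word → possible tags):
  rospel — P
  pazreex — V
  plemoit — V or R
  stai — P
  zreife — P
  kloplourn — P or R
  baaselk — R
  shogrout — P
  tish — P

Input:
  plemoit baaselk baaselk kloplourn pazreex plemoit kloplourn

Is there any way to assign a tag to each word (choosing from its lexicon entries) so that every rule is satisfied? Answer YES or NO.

Candidates per position — 1:plemoit {V,R}; 2:baaselk {R}; 3:baaselk {R}; 4:kloplourn {P,R}; 5:pazreex {V}; 6:plemoit {V,R}; 7:kloplourn {P,R}.
One satisfying assignment: R R R R V V P.
Check: rule 1 ✓; rule 2 ✓; rule 3 ✓.

YES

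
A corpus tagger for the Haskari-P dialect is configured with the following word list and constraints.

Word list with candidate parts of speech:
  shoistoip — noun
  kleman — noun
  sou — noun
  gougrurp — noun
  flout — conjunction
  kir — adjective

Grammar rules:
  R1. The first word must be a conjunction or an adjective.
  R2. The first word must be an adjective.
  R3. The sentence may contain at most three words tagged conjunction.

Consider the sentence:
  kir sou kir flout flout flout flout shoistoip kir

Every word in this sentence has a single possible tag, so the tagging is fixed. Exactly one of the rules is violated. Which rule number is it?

Fixed tagging: adjective noun adjective conjunction conjunction conjunction conjunction noun adjective.
Checking each rule: R1 pass, R2 pass, R3 fail.
Only rule 3 fails.

3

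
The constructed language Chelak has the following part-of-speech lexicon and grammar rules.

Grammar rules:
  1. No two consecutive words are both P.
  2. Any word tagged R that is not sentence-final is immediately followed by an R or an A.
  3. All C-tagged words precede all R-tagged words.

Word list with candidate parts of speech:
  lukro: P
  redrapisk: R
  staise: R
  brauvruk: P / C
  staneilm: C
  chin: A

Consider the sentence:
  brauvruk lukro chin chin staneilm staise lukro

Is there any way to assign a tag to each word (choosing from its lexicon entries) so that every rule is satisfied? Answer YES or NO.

NO

Candidates per position — 1:brauvruk {P,C}; 2:lukro {P}; 3:chin {A}; 4:chin {A}; 5:staneilm {C}; 6:staise {R}; 7:lukro {P}.
Rule 2 cannot be satisfied by any choice of tags from the lexicon.
So there is no consistent tagging.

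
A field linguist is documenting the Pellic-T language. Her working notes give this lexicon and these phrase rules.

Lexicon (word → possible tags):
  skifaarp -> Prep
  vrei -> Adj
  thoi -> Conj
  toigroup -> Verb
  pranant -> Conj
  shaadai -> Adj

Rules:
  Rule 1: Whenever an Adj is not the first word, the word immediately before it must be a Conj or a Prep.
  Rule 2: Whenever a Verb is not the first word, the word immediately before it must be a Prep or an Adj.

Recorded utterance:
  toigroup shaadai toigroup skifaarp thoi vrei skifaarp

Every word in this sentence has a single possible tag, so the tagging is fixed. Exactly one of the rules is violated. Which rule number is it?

Fixed tagging: Verb Adj Verb Prep Conj Adj Prep.
Rule check: R1 ✗, R2 ✓.
Only rule 1 fails.

1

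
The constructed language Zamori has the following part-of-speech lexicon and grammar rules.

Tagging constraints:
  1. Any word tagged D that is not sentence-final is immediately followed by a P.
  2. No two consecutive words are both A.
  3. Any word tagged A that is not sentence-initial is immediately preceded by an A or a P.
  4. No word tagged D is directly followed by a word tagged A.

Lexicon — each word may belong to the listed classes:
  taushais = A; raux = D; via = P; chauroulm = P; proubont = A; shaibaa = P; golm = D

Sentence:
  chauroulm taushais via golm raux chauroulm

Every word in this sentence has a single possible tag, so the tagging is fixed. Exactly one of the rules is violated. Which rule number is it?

Fixed tagging: P A P D D P.
Checking each rule: R1 ✗, R2 ✓, R3 ✓, R4 ✓.
Only rule 1 fails.

1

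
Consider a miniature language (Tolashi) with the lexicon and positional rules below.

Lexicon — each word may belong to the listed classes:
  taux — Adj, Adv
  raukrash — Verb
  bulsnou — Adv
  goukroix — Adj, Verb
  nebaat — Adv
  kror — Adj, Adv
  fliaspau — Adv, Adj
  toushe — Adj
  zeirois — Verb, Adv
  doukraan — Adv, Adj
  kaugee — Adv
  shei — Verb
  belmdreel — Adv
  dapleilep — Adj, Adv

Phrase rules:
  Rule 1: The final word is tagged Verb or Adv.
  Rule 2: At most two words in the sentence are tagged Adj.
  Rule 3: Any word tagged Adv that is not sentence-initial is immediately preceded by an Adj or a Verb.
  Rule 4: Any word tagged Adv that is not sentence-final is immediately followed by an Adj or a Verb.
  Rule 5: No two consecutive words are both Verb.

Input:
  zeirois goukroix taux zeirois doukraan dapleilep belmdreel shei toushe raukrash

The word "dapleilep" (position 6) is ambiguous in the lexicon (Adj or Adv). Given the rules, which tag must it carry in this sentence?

Adj

Candidates per position — 1:zeirois {Verb,Adv}; 2:goukroix {Adj,Verb}; 3:taux {Adj,Adv}; 4:zeirois {Verb,Adv}; 5:doukraan {Adv,Adj}; 6:dapleilep {Adj,Adv}; 7:belmdreel {Adv}; 8:shei {Verb}; 9:toushe {Adj}; 10:raukrash {Verb}.
If word 6 were Adv, no tagging could satisfy rule 3; so word 6 is Adj.
If word 2 were Adj, no tagging could satisfy rule 2; so word 2 is Verb.
If word 3 were Adj, no tagging could satisfy rule 2; so word 3 is Adv.
If word 4 were Adv, no tagging could satisfy rule 3; so word 4 is Verb.
If word 5 were Adj, no tagging could satisfy rule 2; so word 5 is Adv.
If word 1 were Verb, no tagging could satisfy rule 5; so word 1 is Adv.
So the tagging must be: Adv Verb Adv Verb Adv Adj Adv Verb Adj Verb.
Rule-by-rule: rule 1 satisfied; rule 2 satisfied; rule 3 satisfied; rule 4 satisfied; rule 5 satisfied.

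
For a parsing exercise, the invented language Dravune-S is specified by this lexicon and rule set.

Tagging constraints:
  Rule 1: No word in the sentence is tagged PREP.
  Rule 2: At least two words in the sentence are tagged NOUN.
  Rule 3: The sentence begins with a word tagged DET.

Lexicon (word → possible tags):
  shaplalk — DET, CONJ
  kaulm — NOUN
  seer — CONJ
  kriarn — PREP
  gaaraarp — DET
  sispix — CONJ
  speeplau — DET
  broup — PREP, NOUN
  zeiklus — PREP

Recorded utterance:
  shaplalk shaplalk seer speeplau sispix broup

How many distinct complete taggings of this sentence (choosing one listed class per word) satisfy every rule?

Candidates per position — 1:shaplalk {DET,CONJ}; 2:shaplalk {DET,CONJ}; 3:seer {CONJ}; 4:speeplau {DET}; 5:sispix {CONJ}; 6:broup {PREP,NOUN}.
There are 8 candidate sequences in total.
Rule 2 cannot be satisfied by any choice of tags from the lexicon.
So there is no consistent tagging.
Count = 0.

0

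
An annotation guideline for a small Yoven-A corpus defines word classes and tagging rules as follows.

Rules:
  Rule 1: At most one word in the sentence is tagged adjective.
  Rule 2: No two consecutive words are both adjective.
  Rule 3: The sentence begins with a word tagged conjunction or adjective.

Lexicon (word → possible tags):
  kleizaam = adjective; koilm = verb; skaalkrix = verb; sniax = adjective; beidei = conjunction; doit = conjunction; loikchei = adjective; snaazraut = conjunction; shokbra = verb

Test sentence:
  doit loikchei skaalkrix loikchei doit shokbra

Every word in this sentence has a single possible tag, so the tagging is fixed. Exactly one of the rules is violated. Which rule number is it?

Fixed tagging: conjunction adjective verb adjective conjunction verb.
Rule check: R1 fail, R2 pass, R3 pass.
Only rule 1 fails.

1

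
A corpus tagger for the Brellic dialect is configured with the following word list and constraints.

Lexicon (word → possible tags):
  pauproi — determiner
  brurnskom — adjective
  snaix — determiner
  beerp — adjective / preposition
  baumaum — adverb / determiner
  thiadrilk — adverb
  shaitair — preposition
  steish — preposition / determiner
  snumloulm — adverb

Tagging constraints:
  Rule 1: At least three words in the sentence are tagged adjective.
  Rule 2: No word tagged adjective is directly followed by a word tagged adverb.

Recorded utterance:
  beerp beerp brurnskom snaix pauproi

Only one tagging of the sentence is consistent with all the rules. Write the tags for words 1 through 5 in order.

Candidates per position — 1:beerp {adjective,preposition}; 2:beerp {adjective,preposition}; 3:brurnskom {adjective}; 4:snaix {determiner}; 5:pauproi {determiner}.
Word 1 cannot be preposition — rule 1 would then fail for every completion. It is adjective.
Word 2 cannot be preposition — rule 1 would then fail for every completion. It is adjective.
That leaves exactly one tagging: adjective adjective adjective determiner determiner.
Rule-by-rule: rule 1 ✓; rule 2 ✓.

adjective adjective adjective determiner determiner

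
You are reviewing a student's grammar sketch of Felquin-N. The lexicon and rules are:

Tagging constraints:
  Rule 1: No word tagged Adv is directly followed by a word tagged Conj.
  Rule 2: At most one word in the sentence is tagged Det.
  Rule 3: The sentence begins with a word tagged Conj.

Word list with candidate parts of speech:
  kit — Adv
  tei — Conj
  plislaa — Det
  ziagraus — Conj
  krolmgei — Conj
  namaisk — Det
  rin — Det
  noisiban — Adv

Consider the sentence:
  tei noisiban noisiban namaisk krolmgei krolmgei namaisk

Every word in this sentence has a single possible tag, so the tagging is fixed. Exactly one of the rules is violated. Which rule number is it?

2

Fixed tagging: Conj Adv Adv Det Conj Conj Det.
Checking each rule: R1 ✓, R2 ✗, R3 ✓.
Only rule 2 fails.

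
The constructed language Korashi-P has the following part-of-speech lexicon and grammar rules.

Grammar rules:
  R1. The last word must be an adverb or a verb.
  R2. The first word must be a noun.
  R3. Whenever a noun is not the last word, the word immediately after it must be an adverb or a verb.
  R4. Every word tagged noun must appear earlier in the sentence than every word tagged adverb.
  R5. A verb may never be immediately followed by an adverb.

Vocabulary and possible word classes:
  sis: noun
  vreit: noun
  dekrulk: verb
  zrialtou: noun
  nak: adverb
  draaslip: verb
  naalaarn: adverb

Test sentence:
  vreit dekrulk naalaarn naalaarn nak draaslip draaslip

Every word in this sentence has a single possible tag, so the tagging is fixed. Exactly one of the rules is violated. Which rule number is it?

Fixed tagging: noun verb adverb adverb adverb verb verb.
Checking each rule: R1 ok, R2 ok, R3 ok, R4 ok, R5 fails.
Only rule 5 fails.

5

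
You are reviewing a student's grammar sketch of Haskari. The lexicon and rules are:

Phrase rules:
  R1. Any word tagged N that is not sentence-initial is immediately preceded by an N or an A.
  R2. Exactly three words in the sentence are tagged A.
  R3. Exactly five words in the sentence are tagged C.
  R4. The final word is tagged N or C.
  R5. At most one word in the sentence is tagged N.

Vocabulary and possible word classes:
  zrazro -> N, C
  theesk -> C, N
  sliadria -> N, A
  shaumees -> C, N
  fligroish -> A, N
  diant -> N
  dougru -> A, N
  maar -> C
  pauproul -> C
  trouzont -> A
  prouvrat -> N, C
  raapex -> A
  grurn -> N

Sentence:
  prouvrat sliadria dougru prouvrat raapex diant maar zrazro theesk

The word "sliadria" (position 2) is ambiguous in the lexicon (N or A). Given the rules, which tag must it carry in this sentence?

A

Candidates per position — 1:prouvrat {N,C}; 2:sliadria {N,A}; 3:dougru {A,N}; 4:prouvrat {N,C}; 5:raapex {A}; 6:diant {N}; 7:maar {C}; 8:zrazro {N,C}; 9:theesk {C,N}.
If word 1 were N, no tagging could satisfy rule 3; so word 1 is C.
If word 2 were N, no tagging could satisfy rule 1; so word 2 is A.
If word 3 were N, no tagging could satisfy rule 2; so word 3 is A.
If word 4 were N, no tagging could satisfy rule 3; so word 4 is C.
If word 8 were N, no tagging could satisfy rule 1; so word 8 is C.
If word 9 were N, no tagging could satisfy rule 1; so word 9 is C.
That leaves exactly one tagging: C A A C A N C C C.
Verifying each rule — rule 1 ✓; rule 2 ✓; rule 3 ✓; rule 4 ✓; rule 5 ✓.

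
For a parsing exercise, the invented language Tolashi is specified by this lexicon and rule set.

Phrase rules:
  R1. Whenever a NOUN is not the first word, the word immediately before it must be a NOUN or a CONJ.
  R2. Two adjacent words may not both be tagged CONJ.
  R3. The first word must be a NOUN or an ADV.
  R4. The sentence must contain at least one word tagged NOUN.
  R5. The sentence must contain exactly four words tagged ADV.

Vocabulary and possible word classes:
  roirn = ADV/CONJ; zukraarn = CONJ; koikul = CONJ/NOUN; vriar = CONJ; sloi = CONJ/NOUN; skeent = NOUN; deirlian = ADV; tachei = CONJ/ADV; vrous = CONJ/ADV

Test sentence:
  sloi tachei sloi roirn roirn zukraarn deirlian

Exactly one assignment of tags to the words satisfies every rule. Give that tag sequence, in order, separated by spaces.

NOUN ADV CONJ ADV ADV CONJ ADV

Candidates per position — 1:sloi {CONJ,NOUN}; 2:tachei {CONJ,ADV}; 3:sloi {CONJ,NOUN}; 4:roirn {ADV,CONJ}; 5:roirn {ADV,CONJ}; 6:zukraarn {CONJ}; 7:deirlian {ADV}.
Position 1: CONJ is ruled out by rule 3; that leaves NOUN.
Position 2: CONJ is ruled out by rule 5; that leaves ADV.
Position 3: NOUN is ruled out by rule 1; that leaves CONJ.
Position 4: CONJ is ruled out by rule 2; that leaves ADV.
Position 5: CONJ is ruled out by rule 2; that leaves ADV.
The only consistent sequence is: NOUN ADV CONJ ADV ADV CONJ ADV.
Rule-by-rule: rule 1 ✓; rule 2 ✓; rule 3 ✓; rule 4 ✓; rule 5 ✓.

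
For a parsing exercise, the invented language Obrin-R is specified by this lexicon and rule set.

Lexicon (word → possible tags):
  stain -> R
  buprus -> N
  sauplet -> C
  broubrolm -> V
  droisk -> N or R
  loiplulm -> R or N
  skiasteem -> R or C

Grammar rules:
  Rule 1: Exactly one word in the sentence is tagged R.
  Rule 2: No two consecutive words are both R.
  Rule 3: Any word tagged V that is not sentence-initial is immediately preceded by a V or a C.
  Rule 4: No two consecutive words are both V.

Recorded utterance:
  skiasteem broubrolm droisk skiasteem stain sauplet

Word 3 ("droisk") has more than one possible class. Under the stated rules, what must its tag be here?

N

Candidates per position — 1:skiasteem {R,C}; 2:broubrolm {V}; 3:droisk {N,R}; 4:skiasteem {R,C}; 5:stain {R}; 6:sauplet {C}.
If word 1 were R, no tagging could satisfy rule 1; so word 1 is C.
If word 3 were R, no tagging could satisfy rule 1; so word 3 is N.
If word 4 were R, no tagging could satisfy rule 1; so word 4 is C.
The unique satisfying tagging is: C V N C R C.
Check: rule 1 satisfied; rule 2 satisfied; rule 3 satisfied; rule 4 satisfied.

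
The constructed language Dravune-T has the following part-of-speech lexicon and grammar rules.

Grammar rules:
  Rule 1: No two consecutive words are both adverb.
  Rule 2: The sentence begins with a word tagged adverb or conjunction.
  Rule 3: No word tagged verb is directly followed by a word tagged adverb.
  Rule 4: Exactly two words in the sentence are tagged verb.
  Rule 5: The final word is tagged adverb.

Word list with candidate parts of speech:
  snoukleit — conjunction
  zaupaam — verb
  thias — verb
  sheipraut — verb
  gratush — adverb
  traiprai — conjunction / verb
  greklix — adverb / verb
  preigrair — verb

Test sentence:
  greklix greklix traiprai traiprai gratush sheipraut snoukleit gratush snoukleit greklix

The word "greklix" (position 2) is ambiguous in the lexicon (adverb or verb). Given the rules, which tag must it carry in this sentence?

Candidates per position — 1:greklix {adverb,verb}; 2:greklix {adverb,verb}; 3:traiprai {conjunction,verb}; 4:traiprai {conjunction,verb}; 5:gratush {adverb}; 6:sheipraut {verb}; 7:snoukleit {conjunction}; 8:gratush {adverb}; 9:snoukleit {conjunction}; 10:greklix {adverb,verb}.
If word 1 were verb, no tagging could satisfy rule 2; so word 1 is adverb.
If word 2 were adverb, no tagging could satisfy rule 1; so word 2 is verb.
If word 3 were verb, no tagging could satisfy rule 4; so word 3 is conjunction.
If word 4 were verb, no tagging could satisfy rule 3; so word 4 is conjunction.
If word 10 were verb, no tagging could satisfy rule 4; so word 10 is adverb.
That leaves exactly one tagging: adverb verb conjunction conjunction adverb verb conjunction adverb conjunction adverb.
Verifying each rule — rule 1 satisfied; rule 2 satisfied; rule 3 satisfied; rule 4 satisfied; rule 5 satisfied.

verb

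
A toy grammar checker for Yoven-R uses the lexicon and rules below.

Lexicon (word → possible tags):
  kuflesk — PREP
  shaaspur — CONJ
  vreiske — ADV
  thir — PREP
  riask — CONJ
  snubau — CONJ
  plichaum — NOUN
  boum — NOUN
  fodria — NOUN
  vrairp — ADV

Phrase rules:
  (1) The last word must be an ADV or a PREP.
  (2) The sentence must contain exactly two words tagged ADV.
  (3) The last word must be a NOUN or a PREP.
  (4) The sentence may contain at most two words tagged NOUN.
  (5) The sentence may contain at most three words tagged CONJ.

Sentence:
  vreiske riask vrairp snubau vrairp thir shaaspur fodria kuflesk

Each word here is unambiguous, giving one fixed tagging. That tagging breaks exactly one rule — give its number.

Fixed tagging: ADV CONJ ADV CONJ ADV PREP CONJ NOUN PREP.
Applying the rules: R1 holds, R2 violated, R3 holds, R4 holds, R5 holds.
Only rule 2 fails.

2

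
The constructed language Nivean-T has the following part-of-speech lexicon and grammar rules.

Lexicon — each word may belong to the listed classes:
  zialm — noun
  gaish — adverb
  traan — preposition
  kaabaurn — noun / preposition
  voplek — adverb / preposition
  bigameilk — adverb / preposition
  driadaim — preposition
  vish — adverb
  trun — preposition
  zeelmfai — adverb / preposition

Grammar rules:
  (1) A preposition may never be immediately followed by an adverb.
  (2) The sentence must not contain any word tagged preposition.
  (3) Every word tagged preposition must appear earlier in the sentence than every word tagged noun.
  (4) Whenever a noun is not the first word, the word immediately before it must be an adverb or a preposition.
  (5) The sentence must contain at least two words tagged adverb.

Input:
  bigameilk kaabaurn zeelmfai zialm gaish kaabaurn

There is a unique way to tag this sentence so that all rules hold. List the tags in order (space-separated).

adverb noun adverb noun adverb noun

Candidates per position — 1:bigameilk {adverb,preposition}; 2:kaabaurn {noun,preposition}; 3:zeelmfai {adverb,preposition}; 4:zialm {noun}; 5:gaish {adverb}; 6:kaabaurn {noun,preposition}.
At position 1, choosing preposition makes rule 2 impossible to satisfy; hence adverb.
At position 2, choosing preposition makes rule 2 impossible to satisfy; hence noun.
At position 3, choosing preposition makes rule 2 impossible to satisfy; hence adverb.
At position 6, choosing preposition makes rule 2 impossible to satisfy; hence noun.
The only consistent sequence is: adverb noun adverb noun adverb noun.
Check: rule 1 holds; rule 2 holds; rule 3 holds; rule 4 holds; rule 5 holds.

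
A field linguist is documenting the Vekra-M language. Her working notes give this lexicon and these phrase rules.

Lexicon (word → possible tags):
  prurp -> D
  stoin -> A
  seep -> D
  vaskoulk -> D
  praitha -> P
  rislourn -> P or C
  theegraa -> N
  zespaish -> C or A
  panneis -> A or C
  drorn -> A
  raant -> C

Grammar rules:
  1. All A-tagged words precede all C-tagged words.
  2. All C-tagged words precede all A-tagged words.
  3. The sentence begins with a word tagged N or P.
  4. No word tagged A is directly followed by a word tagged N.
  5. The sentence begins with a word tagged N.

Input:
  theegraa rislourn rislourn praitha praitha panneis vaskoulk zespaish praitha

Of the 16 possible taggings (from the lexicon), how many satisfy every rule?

5

Candidates per position — 1:theegraa {N}; 2:rislourn {P,C}; 3:rislourn {P,C}; 4:praitha {P}; 5:praitha {P}; 6:panneis {A,C}; 7:vaskoulk {D}; 8:zespaish {C,A}; 9:praitha {P}.
There are 16 candidate sequences in total.
The sequences that satisfy every rule: N P P P P A D A P; N P P P P C D C P; N P C P P C D C P; N C P P P C D C P; N C C P P C D C P.
Count = 5.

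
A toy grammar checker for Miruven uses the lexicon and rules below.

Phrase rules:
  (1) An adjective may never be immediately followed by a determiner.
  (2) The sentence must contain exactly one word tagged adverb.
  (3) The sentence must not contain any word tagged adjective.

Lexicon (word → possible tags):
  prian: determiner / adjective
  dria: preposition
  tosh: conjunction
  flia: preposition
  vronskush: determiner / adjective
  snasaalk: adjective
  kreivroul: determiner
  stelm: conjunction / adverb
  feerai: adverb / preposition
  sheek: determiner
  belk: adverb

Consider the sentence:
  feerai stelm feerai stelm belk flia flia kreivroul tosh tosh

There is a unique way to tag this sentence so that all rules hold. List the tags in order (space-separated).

preposition conjunction preposition conjunction adverb preposition preposition determiner conjunction conjunction

Candidates per position — 1:feerai {adverb,preposition}; 2:stelm {conjunction,adverb}; 3:feerai {adverb,preposition}; 4:stelm {conjunction,adverb}; 5:belk {adverb}; 6:flia {preposition}; 7:flia {preposition}; 8:kreivroul {determiner}; 9:tosh {conjunction}; 10:tosh {conjunction}.
Position 1: tagging it adverb would leave rule 2 unsatisfiable, so it must be preposition.
Position 2: tagging it adverb would leave rule 2 unsatisfiable, so it must be conjunction.
Position 3: tagging it adverb would leave rule 2 unsatisfiable, so it must be preposition.
Position 4: tagging it adverb would leave rule 2 unsatisfiable, so it must be conjunction.
The unique satisfying tagging is: preposition conjunction preposition conjunction adverb preposition preposition determiner conjunction conjunction.
Verifying each rule — rule 1 satisfied; rule 2 satisfied; rule 3 satisfied.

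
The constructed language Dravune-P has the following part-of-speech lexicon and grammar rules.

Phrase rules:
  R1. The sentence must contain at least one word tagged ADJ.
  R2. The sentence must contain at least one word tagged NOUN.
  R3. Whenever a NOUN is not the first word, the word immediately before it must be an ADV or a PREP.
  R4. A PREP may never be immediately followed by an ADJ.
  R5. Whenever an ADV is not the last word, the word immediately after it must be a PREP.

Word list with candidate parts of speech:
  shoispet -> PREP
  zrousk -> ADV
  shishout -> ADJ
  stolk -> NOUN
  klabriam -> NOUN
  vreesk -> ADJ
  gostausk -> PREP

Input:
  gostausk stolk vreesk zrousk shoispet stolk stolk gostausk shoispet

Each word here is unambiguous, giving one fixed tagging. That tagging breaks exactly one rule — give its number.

Fixed tagging: PREP NOUN ADJ ADV PREP NOUN NOUN PREP PREP.
Applying the rules: R1 ok, R2 ok, R3 fails, R4 ok, R5 ok.
Only rule 3 fails.

3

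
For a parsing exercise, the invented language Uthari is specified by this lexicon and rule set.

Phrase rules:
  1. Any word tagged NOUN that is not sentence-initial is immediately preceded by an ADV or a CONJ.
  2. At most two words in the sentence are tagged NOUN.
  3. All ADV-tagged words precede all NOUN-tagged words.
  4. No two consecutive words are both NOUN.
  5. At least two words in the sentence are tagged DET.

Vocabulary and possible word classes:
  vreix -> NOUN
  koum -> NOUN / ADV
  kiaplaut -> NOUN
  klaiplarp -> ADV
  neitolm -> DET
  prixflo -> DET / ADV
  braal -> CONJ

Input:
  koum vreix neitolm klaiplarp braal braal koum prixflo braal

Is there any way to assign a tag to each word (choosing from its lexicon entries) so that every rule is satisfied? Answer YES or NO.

NO

Candidates per position — 1:koum {NOUN,ADV}; 2:vreix {NOUN}; 3:neitolm {DET}; 4:klaiplarp {ADV}; 5:braal {CONJ}; 6:braal {CONJ}; 7:koum {NOUN,ADV}; 8:prixflo {DET,ADV}; 9:braal {CONJ}.
Rule 3 cannot be satisfied by any choice of tags from the lexicon.
So there is no consistent tagging.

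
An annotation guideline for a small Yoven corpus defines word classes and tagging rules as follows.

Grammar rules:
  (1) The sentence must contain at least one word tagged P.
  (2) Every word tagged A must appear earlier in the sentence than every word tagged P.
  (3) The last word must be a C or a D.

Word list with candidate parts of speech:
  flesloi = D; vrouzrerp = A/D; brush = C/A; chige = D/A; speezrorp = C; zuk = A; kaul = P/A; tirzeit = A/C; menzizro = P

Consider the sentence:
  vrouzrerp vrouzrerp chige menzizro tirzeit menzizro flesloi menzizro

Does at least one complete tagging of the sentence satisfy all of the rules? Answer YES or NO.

Candidates per position — 1:vrouzrerp {A,D}; 2:vrouzrerp {A,D}; 3:chige {D,A}; 4:menzizro {P}; 5:tirzeit {A,C}; 6:menzizro {P}; 7:flesloi {D}; 8:menzizro {P}.
Rule 3 cannot be satisfied by any choice of tags from the lexicon.
So there is no consistent tagging.

NO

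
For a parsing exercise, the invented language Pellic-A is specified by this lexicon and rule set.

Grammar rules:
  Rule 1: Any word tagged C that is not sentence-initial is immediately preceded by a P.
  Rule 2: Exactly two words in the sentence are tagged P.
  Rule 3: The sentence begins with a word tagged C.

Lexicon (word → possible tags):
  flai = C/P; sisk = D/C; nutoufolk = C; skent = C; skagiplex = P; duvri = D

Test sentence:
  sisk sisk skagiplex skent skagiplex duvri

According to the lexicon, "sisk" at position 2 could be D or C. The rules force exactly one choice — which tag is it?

D

Candidates per position — 1:sisk {D,C}; 2:sisk {D,C}; 3:skagiplex {P}; 4:skent {C}; 5:skagiplex {P}; 6:duvri {D}.
If word 1 were D, no tagging could satisfy rule 3; so word 1 is C.
If word 2 were C, no tagging could satisfy rule 1; so word 2 is D.
The only consistent sequence is: C D P C P D.
Rule-by-rule: rule 1 holds; rule 2 holds; rule 3 holds.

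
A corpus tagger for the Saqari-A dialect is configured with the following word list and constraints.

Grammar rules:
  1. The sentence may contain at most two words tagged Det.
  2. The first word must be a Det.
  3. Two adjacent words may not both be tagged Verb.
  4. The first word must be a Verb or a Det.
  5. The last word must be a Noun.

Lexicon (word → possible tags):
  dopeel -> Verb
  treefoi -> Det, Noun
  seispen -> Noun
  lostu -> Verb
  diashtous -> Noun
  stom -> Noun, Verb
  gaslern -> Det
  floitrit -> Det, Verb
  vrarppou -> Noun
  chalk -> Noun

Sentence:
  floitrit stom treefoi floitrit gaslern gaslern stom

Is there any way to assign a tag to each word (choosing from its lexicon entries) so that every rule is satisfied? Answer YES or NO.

Candidates per position — 1:floitrit {Det,Verb}; 2:stom {Noun,Verb}; 3:treefoi {Det,Noun}; 4:floitrit {Det,Verb}; 5:gaslern {Det}; 6:gaslern {Det}; 7:stom {Noun,Verb}.
Every candidate sequence violates at least one rule; no consistent tagging exists.

NO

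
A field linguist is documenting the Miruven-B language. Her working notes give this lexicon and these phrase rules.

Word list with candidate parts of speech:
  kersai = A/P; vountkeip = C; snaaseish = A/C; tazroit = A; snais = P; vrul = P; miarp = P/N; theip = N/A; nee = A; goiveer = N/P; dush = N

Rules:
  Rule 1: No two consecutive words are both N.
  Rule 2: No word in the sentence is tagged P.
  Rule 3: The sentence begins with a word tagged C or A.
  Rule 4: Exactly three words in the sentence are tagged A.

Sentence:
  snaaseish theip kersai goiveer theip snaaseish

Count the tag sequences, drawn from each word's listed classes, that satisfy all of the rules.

Candidates per position — 1:snaaseish {A,C}; 2:theip {N,A}; 3:kersai {A,P}; 4:goiveer {N,P}; 5:theip {N,A}; 6:snaaseish {A,C}.
There are 64 candidate sequences in total.
The sequences that satisfy every rule: A N A N A C; C N A N A A; C A A N A C.
Count = 3.

3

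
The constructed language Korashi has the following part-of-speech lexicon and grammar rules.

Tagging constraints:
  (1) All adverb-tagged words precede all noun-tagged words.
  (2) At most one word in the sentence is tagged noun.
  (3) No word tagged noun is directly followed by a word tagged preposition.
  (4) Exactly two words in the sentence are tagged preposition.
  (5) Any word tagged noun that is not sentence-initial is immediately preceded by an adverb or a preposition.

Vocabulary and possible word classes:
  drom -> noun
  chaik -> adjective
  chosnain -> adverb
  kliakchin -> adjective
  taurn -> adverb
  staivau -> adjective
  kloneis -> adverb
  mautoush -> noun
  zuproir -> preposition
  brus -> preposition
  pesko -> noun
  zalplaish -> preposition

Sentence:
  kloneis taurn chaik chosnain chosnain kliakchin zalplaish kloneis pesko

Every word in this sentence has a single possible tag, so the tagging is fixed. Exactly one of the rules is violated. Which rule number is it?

4

Fixed tagging: adverb adverb adjective adverb adverb adjective preposition adverb noun.
Applying the rules: R1 pass, R2 pass, R3 pass, R4 fail, R5 pass.
Only rule 4 fails.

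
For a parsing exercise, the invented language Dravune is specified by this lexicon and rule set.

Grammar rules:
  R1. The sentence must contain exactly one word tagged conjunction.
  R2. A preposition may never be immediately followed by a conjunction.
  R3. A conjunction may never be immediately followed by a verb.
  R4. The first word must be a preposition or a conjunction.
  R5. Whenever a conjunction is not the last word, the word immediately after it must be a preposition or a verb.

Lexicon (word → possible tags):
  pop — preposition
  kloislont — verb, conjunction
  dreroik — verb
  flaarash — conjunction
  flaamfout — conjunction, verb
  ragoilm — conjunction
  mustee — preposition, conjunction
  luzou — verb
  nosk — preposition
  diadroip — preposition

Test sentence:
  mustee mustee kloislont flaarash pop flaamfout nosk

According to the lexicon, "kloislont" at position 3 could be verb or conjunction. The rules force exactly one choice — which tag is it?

verb

Candidates per position — 1:mustee {preposition,conjunction}; 2:mustee {preposition,conjunction}; 3:kloislont {verb,conjunction}; 4:flaarash {conjunction}; 5:pop {preposition}; 6:flaamfout {conjunction,verb}; 7:nosk {preposition}.
If word 1 were conjunction, no tagging could satisfy rule 1; so word 1 is preposition.
If word 2 were conjunction, no tagging could satisfy rule 1; so word 2 is preposition.
If word 3 were conjunction, no tagging could satisfy rule 1; so word 3 is verb.
If word 6 were conjunction, no tagging could satisfy rule 1; so word 6 is verb.
The only consistent sequence is: preposition preposition verb conjunction preposition verb preposition.
Rule-by-rule: rule 1 holds; rule 2 holds; rule 3 holds; rule 4 holds; rule 5 holds.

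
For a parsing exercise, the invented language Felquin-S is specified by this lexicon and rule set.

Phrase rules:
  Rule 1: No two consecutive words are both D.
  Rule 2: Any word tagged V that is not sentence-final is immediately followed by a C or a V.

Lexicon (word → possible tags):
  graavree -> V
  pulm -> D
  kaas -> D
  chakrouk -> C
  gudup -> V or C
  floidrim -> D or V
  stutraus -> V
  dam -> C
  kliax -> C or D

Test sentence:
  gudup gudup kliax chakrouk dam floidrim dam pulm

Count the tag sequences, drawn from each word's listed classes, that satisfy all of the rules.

12

Candidates per position — 1:gudup {V,C}; 2:gudup {V,C}; 3:kliax {C,D}; 4:chakrouk {C}; 5:dam {C}; 6:floidrim {D,V}; 7:dam {C}; 8:pulm {D}.
There are 16 candidate sequences in total.
Checking each against the rules leaves 12 sequences.
Count = 12.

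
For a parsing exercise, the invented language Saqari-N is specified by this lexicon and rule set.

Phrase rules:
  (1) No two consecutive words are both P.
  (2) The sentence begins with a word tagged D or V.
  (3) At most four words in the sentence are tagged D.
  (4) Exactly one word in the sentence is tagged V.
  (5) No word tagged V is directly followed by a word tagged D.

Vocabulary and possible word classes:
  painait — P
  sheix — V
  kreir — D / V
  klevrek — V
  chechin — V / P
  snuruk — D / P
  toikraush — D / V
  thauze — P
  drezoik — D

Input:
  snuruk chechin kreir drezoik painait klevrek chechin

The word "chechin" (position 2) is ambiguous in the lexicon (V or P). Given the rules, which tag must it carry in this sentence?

P

Candidates per position — 1:snuruk {D,P}; 2:chechin {V,P}; 3:kreir {D,V}; 4:drezoik {D}; 5:painait {P}; 6:klevrek {V}; 7:chechin {V,P}.
If word 1 were P, no tagging could satisfy rule 2; so word 1 is D.
If word 2 were V, no tagging could satisfy rule 4; so word 2 is P.
If word 3 were V, no tagging could satisfy rule 4; so word 3 is D.
If word 7 were V, no tagging could satisfy rule 4; so word 7 is P.
That leaves exactly one tagging: D P D D P V P.
Verifying each rule — rule 1 satisfied; rule 2 satisfied; rule 3 satisfied; rule 4 satisfied; rule 5 satisfied.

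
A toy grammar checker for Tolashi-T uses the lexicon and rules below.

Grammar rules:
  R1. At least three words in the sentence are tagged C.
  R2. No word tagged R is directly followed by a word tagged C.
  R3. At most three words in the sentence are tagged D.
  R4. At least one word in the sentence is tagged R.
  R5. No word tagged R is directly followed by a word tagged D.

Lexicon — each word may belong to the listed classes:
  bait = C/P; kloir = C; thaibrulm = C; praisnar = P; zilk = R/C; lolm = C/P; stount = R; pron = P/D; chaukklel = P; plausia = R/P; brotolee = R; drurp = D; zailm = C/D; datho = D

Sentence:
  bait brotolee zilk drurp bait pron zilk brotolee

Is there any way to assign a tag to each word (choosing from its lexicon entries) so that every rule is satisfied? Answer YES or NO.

NO

Candidates per position — 1:bait {C,P}; 2:brotolee {R}; 3:zilk {R,C}; 4:drurp {D}; 5:bait {C,P}; 6:pron {P,D}; 7:zilk {R,C}; 8:brotolee {R}.
Every candidate sequence violates at least one rule; no consistent tagging exists.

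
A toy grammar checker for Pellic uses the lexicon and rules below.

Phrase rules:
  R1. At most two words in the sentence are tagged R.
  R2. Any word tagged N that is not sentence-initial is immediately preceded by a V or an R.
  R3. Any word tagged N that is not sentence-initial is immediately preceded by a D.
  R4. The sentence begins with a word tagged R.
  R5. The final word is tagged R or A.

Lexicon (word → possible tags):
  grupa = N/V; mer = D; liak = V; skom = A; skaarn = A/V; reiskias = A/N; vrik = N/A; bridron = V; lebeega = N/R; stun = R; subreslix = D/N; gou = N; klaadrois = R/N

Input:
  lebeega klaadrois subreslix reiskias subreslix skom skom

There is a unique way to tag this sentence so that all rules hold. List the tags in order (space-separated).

Candidates per position — 1:lebeega {N,R}; 2:klaadrois {R,N}; 3:subreslix {D,N}; 4:reiskias {A,N}; 5:subreslix {D,N}; 6:skom {A}; 7:skom {A}.
Position 1: tagging it N would leave rule 4 unsatisfiable, so it must be R.
Position 2: tagging it N would leave rule 3 unsatisfiable, so it must be R.
Position 3: tagging it N would leave rule 3 unsatisfiable, so it must be D.
Position 4: tagging it N would leave rule 2 unsatisfiable, so it must be A.
Position 5: tagging it N would leave rule 2 unsatisfiable, so it must be D.
The only consistent sequence is: R R D A D A A.
Check: rule 1 ✓; rule 2 ✓; rule 3 ✓; rule 4 ✓; rule 5 ✓.

R R D A D A A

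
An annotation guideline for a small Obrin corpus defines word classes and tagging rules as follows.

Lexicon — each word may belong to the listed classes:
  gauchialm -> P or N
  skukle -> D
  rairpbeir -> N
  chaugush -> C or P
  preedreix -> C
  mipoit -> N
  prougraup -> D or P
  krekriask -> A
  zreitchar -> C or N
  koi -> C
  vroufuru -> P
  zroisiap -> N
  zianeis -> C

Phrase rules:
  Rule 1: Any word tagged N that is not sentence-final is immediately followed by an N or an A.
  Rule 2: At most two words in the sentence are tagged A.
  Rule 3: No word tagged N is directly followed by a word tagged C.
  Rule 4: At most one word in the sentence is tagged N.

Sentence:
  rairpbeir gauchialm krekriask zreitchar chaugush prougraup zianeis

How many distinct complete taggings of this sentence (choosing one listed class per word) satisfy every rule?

0

Candidates per position — 1:rairpbeir {N}; 2:gauchialm {P,N}; 3:krekriask {A}; 4:zreitchar {C,N}; 5:chaugush {C,P}; 6:prougraup {D,P}; 7:zianeis {C}.
There are 16 candidate sequences in total.
Every candidate sequence violates at least one rule; no consistent tagging exists.
Count = 0.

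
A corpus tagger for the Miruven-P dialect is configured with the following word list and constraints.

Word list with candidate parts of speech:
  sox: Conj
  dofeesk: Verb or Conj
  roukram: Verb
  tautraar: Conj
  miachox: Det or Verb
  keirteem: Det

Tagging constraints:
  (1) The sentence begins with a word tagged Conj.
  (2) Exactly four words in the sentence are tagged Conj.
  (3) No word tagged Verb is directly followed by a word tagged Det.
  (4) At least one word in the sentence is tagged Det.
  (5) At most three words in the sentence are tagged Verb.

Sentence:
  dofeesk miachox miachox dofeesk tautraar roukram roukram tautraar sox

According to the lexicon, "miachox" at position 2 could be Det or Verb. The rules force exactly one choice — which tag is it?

Det

Candidates per position — 1:dofeesk {Verb,Conj}; 2:miachox {Det,Verb}; 3:miachox {Det,Verb}; 4:dofeesk {Verb,Conj}; 5:tautraar {Conj}; 6:roukram {Verb}; 7:roukram {Verb}; 8:tautraar {Conj}; 9:sox {Conj}.
At position 1, choosing Verb makes rule 1 impossible to satisfy; hence Conj.
At position 4, choosing Conj makes rule 2 impossible to satisfy; hence Verb.
At position 2, choosing Verb makes rule 5 impossible to satisfy; hence Det.
At position 3, choosing Verb makes rule 5 impossible to satisfy; hence Det.
So the tagging must be: Conj Det Det Verb Conj Verb Verb Conj Conj.
Verifying each rule — rule 1 ✓; rule 2 ✓; rule 3 ✓; rule 4 ✓; rule 5 ✓.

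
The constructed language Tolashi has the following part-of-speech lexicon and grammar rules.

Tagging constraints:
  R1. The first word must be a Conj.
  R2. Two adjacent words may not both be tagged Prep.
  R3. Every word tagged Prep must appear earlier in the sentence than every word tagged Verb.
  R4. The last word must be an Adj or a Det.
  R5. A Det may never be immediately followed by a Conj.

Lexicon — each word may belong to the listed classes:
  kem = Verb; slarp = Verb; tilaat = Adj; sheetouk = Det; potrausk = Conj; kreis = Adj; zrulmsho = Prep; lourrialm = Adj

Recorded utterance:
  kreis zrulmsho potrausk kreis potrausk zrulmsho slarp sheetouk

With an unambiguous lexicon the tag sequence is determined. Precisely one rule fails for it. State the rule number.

Fixed tagging: Adj Prep Conj Adj Conj Prep Verb Det.
Rule check: R1 fails, R2 ok, R3 ok, R4 ok, R5 ok.
Only rule 1 fails.

1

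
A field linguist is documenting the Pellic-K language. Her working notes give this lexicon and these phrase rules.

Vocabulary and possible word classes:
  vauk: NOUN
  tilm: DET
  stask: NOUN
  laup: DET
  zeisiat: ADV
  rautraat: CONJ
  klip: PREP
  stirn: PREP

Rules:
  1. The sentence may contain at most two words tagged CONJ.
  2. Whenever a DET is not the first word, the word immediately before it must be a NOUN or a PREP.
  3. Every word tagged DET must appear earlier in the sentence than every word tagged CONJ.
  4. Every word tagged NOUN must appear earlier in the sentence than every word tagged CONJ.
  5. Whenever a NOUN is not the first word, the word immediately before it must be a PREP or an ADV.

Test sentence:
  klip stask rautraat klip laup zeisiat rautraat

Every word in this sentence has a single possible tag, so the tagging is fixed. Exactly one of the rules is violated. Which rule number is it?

Fixed tagging: PREP NOUN CONJ PREP DET ADV CONJ.
Applying the rules: R1 ✓, R2 ✓, R3 ✗, R4 ✓, R5 ✓.
Only rule 3 fails.

3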